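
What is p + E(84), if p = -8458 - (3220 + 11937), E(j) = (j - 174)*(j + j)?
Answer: -38735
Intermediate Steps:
E(j) = 2*j*(-174 + j) (E(j) = (-174 + j)*(2*j) = 2*j*(-174 + j))
p = -23615 (p = -8458 - 1*15157 = -8458 - 15157 = -23615)
p + E(84) = -23615 + 2*84*(-174 + 84) = -23615 + 2*84*(-90) = -23615 - 15120 = -38735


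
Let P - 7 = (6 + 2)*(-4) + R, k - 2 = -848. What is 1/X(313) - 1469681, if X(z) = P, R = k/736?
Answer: -14142740631/9623 ≈ -1.4697e+6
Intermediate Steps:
k = -846 (k = 2 - 848 = -846)
R = -423/368 (R = -846/736 = -846*1/736 = -423/368 ≈ -1.1495)
P = -9623/368 (P = 7 + ((6 + 2)*(-4) - 423/368) = 7 + (8*(-4) - 423/368) = 7 + (-32 - 423/368) = 7 - 12199/368 = -9623/368 ≈ -26.149)
X(z) = -9623/368
1/X(313) - 1469681 = 1/(-9623/368) - 1469681 = -368/9623 - 1469681 = -14142740631/9623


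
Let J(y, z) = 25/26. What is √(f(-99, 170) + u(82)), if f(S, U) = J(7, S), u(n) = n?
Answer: √56082/26 ≈ 9.1083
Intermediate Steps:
J(y, z) = 25/26 (J(y, z) = 25*(1/26) = 25/26)
f(S, U) = 25/26
√(f(-99, 170) + u(82)) = √(25/26 + 82) = √(2157/26) = √56082/26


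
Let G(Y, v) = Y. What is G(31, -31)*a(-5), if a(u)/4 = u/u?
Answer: 124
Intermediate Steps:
a(u) = 4 (a(u) = 4*(u/u) = 4*1 = 4)
G(31, -31)*a(-5) = 31*4 = 124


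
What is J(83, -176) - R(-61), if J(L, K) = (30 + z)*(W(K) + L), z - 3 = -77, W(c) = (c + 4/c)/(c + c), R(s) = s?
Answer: -1271777/352 ≈ -3613.0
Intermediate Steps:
W(c) = (c + 4/c)/(2*c) (W(c) = (c + 4/c)/((2*c)) = (c + 4/c)*(1/(2*c)) = (c + 4/c)/(2*c))
z = -74 (z = 3 - 77 = -74)
J(L, K) = -22 - 88/K² - 44*L (J(L, K) = (30 - 74)*((½ + 2/K²) + L) = -44*(½ + L + 2/K²) = -22 - 88/K² - 44*L)
J(83, -176) - R(-61) = (-22 - 88/(-176)² - 44*83) - 1*(-61) = (-22 - 88*1/30976 - 3652) + 61 = (-22 - 1/352 - 3652) + 61 = -1293249/352 + 61 = -1271777/352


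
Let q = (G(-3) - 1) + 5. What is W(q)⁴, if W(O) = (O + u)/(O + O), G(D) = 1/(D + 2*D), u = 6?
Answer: 62742241/24010000 ≈ 2.6132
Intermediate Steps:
G(D) = 1/(3*D)
q = 35/9 (q = ((⅓)/(-3) - 1) + 5 = ((⅓)*(-⅓) - 1) + 5 = (-⅑ - 1) + 5 = -10/9 + 5 = 35/9 ≈ 3.8889)
W(O) = (6 + O)/(2*O) (W(O) = (O + 6)/(O + O) = (6 + O)/((2*O)) = (6 + O)*(1/(2*O)) = (6 + O)/(2*O))
W(q)⁴ = ((6 + 35/9)/(2*(35/9)))⁴ = ((½)*(9/35)*(89/9))⁴ = (89/70)⁴ = 62742241/24010000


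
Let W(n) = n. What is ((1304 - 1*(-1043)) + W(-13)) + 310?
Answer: 2644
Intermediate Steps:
((1304 - 1*(-1043)) + W(-13)) + 310 = ((1304 - 1*(-1043)) - 13) + 310 = ((1304 + 1043) - 13) + 310 = (2347 - 13) + 310 = 2334 + 310 = 2644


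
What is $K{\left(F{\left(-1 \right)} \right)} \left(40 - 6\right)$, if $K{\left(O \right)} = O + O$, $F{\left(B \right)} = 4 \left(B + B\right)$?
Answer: $-544$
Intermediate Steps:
$F{\left(B \right)} = 8 B$ ($F{\left(B \right)} = 4 \cdot 2 B = 8 B$)
$K{\left(O \right)} = 2 O$
$K{\left(F{\left(-1 \right)} \right)} \left(40 - 6\right) = 2 \cdot 8 \left(-1\right) \left(40 - 6\right) = 2 \left(-8\right) 34 = \left(-16\right) 34 = -544$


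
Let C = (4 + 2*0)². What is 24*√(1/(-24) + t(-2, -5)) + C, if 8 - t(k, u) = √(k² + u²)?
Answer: 16 + 2*√(1146 - 144*√29) ≈ 54.499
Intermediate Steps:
t(k, u) = 8 - √(k² + u²)
C = 16 (C = (4 + 0)² = 4² = 16)
24*√(1/(-24) + t(-2, -5)) + C = 24*√(1/(-24) + (8 - √((-2)² + (-5)²))) + 16 = 24*√(-1/24 + (8 - √(4 + 25))) + 16 = 24*√(-1/24 + (8 - √29)) + 16 = 24*√(191/24 - √29) + 16 = 16 + 24*√(191/24 - √29)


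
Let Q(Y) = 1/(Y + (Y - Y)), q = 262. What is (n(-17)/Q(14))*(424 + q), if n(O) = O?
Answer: -163268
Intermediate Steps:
Q(Y) = 1/Y (Q(Y) = 1/(Y + 0) = 1/Y)
(n(-17)/Q(14))*(424 + q) = (-17/(1/14))*(424 + 262) = -17/1/14*686 = -17*14*686 = -238*686 = -163268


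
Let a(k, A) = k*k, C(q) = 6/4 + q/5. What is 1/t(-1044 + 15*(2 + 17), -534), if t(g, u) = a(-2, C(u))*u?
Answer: -1/2136 ≈ -0.00046816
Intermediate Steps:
C(q) = 3/2 + q/5 (C(q) = 6*(1/4) + q*(1/5) = 3/2 + q/5)
a(k, A) = k**2
t(g, u) = 4*u (t(g, u) = (-2)**2*u = 4*u)
1/t(-1044 + 15*(2 + 17), -534) = 1/(4*(-534)) = 1/(-2136) = -1/2136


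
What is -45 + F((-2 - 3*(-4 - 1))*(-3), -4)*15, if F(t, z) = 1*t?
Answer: -630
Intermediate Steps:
F(t, z) = t
-45 + F((-2 - 3*(-4 - 1))*(-3), -4)*15 = -45 + ((-2 - 3*(-4 - 1))*(-3))*15 = -45 + ((-2 - 3*(-5))*(-3))*15 = -45 + ((-2 + 15)*(-3))*15 = -45 + (13*(-3))*15 = -45 - 39*15 = -45 - 585 = -630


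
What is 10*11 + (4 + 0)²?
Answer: 126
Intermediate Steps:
10*11 + (4 + 0)² = 110 + 4² = 110 + 16 = 126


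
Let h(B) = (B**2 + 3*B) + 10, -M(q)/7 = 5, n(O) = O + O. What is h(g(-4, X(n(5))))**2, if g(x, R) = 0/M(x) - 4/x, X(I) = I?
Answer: 196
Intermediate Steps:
n(O) = 2*O
M(q) = -35 (M(q) = -7*5 = -35)
g(x, R) = -4/x (g(x, R) = 0/(-35) - 4/x = 0*(-1/35) - 4/x = 0 - 4/x = -4/x)
h(B) = 10 + B**2 + 3*B
h(g(-4, X(n(5))))**2 = (10 + (-4/(-4))**2 + 3*(-4/(-4)))**2 = (10 + (-4*(-1/4))**2 + 3*(-4*(-1/4)))**2 = (10 + 1**2 + 3*1)**2 = (10 + 1 + 3)**2 = 14**2 = 196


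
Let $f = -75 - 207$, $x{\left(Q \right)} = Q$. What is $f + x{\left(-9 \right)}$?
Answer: $-291$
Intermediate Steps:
$f = -282$ ($f = -75 - 207 = -282$)
$f + x{\left(-9 \right)} = -282 - 9 = -291$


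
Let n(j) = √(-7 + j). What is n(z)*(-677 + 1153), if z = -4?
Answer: 476*I*√11 ≈ 1578.7*I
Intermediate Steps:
n(z)*(-677 + 1153) = √(-7 - 4)*(-677 + 1153) = √(-11)*476 = (I*√11)*476 = 476*I*√11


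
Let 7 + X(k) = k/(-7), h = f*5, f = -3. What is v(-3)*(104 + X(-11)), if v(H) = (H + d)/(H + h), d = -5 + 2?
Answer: 230/7 ≈ 32.857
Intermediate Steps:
h = -15 (h = -3*5 = -15)
d = -3
X(k) = -7 - k/7 (X(k) = -7 + k/(-7) = -7 + k*(-⅐) = -7 - k/7)
v(H) = (-3 + H)/(-15 + H) (v(H) = (H - 3)/(H - 15) = (-3 + H)/(-15 + H))
v(-3)*(104 + X(-11)) = ((-3 - 3)/(-15 - 3))*(104 + (-7 - ⅐*(-11))) = (-6/(-18))*(104 + (-7 + 11/7)) = (-1/18*(-6))*(104 - 38/7) = (⅓)*(690/7) = 230/7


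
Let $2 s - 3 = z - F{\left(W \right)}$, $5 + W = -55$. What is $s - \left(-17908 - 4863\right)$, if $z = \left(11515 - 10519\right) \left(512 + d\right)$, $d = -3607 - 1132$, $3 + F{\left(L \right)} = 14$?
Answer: $-2082279$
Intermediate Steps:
$W = -60$ ($W = -5 - 55 = -60$)
$F{\left(L \right)} = 11$ ($F{\left(L \right)} = -3 + 14 = 11$)
$d = -4739$
$z = -4210092$ ($z = \left(11515 - 10519\right) \left(512 - 4739\right) = 996 \left(-4227\right) = -4210092$)
$s = -2105050$ ($s = \frac{3}{2} + \frac{-4210092 - 11}{2} = \frac{3}{2} + \frac{1}{2} \left(-4210103\right) = \frac{3}{2} - \frac{4210103}{2} = -2105050$)
$s - \left(-17908 - 4863\right) = -2105050 - \left(-17908 - 4863\right) = -2105050 - -22771 = -2105050 + 22771 = -2082279$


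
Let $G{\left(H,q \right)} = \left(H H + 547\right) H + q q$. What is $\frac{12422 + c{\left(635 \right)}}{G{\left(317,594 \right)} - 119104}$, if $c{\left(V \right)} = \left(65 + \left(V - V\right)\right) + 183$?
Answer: $\frac{6335}{16131072} \approx 0.00039272$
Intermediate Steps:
$G{\left(H,q \right)} = q^{2} + H \left(547 + H^{2}\right)$ ($G{\left(H,q \right)} = \left(H^{2} + 547\right) H + q^{2} = \left(547 + H^{2}\right) H + q^{2} = H \left(547 + H^{2}\right) + q^{2} = q^{2} + H \left(547 + H^{2}\right)$)
$c{\left(V \right)} = 248$ ($c{\left(V \right)} = \left(65 + 0\right) + 183 = 65 + 183 = 248$)
$\frac{12422 + c{\left(635 \right)}}{G{\left(317,594 \right)} - 119104} = \frac{12422 + 248}{\left(317^{3} + 594^{2} + 547 \cdot 317\right) - 119104} = \frac{12670}{\left(31855013 + 352836 + 173399\right) - 119104} = \frac{12670}{32381248 - 119104} = \frac{12670}{32262144} = 12670 \cdot \frac{1}{32262144} = \frac{6335}{16131072}$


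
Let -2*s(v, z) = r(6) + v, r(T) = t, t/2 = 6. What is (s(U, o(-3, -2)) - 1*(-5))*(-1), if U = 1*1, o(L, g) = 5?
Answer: 3/2 ≈ 1.5000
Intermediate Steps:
t = 12 (t = 2*6 = 12)
r(T) = 12
U = 1
s(v, z) = -6 - v/2 (s(v, z) = -(12 + v)/2 = -6 - v/2)
(s(U, o(-3, -2)) - 1*(-5))*(-1) = ((-6 - ½*1) - 1*(-5))*(-1) = ((-6 - ½) + 5)*(-1) = (-13/2 + 5)*(-1) = -3/2*(-1) = 3/2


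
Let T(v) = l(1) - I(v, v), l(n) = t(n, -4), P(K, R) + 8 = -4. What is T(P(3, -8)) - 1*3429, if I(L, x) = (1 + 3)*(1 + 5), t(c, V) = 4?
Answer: -3449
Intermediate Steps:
P(K, R) = -12 (P(K, R) = -8 - 4 = -12)
I(L, x) = 24 (I(L, x) = 4*6 = 24)
l(n) = 4
T(v) = -20 (T(v) = 4 - 1*24 = 4 - 24 = -20)
T(P(3, -8)) - 1*3429 = -20 - 1*3429 = -20 - 3429 = -3449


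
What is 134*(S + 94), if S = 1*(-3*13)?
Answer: 7370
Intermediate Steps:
S = -39 (S = 1*(-39) = -39)
134*(S + 94) = 134*(-39 + 94) = 134*55 = 7370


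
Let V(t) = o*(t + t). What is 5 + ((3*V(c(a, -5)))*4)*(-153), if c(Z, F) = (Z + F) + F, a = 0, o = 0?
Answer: 5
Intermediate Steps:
c(Z, F) = Z + 2*F (c(Z, F) = (F + Z) + F = Z + 2*F)
V(t) = 0 (V(t) = 0*(t + t) = 0*(2*t) = 0)
5 + ((3*V(c(a, -5)))*4)*(-153) = 5 + ((3*0)*4)*(-153) = 5 + (0*4)*(-153) = 5 + 0*(-153) = 5 + 0 = 5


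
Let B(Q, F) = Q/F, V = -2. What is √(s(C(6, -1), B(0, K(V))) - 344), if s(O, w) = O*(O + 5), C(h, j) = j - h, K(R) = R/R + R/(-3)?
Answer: I*√330 ≈ 18.166*I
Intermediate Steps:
K(R) = 1 - R/3 (K(R) = 1 + R*(-⅓) = 1 - R/3)
s(O, w) = O*(5 + O)
√(s(C(6, -1), B(0, K(V))) - 344) = √((-1 - 1*6)*(5 + (-1 - 1*6)) - 344) = √((-1 - 6)*(5 + (-1 - 6)) - 344) = √(-7*(5 - 7) - 344) = √(-7*(-2) - 344) = √(14 - 344) = √(-330) = I*√330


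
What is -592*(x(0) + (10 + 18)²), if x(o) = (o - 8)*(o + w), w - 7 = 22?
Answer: -326784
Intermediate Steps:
w = 29 (w = 7 + 22 = 29)
x(o) = (-8 + o)*(29 + o) (x(o) = (o - 8)*(o + 29) = (-8 + o)*(29 + o))
-592*(x(0) + (10 + 18)²) = -592*((-232 + 0² + 21*0) + (10 + 18)²) = -592*((-232 + 0 + 0) + 28²) = -592*(-232 + 784) = -592*552 = -326784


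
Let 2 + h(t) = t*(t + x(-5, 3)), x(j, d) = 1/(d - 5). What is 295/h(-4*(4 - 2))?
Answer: 295/66 ≈ 4.4697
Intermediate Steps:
x(j, d) = 1/(-5 + d)
h(t) = -2 + t*(-1/2 + t) (h(t) = -2 + t*(t + 1/(-5 + 3)) = -2 + t*(t + 1/(-2)) = -2 + t*(t - 1/2) = -2 + t*(-1/2 + t))
295/h(-4*(4 - 2)) = 295/(-2 + (-4*(4 - 2))**2 - (-2)*(4 - 2)) = 295/(-2 + (-4*2)**2 - (-2)*2) = 295/(-2 + (-8)**2 - 1/2*(-8)) = 295/(-2 + 64 + 4) = 295/66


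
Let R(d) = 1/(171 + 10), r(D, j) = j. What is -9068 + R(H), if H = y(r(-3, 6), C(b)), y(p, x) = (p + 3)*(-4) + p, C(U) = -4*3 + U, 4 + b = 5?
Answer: -1641307/181 ≈ -9068.0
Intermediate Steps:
b = 1 (b = -4 + 5 = 1)
C(U) = -12 + U
y(p, x) = -12 - 3*p (y(p, x) = (3 + p)*(-4) + p = (-12 - 4*p) + p = -12 - 3*p)
H = -30 (H = -12 - 3*6 = -12 - 18 = -30)
R(d) = 1/181
-9068 + R(H) = -9068 + 1/181 = -1641307/181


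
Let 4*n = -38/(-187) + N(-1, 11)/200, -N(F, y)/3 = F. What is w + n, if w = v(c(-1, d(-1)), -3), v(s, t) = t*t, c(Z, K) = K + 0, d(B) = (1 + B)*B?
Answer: 1354561/149600 ≈ 9.0546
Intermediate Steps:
d(B) = B*(1 + B)
c(Z, K) = K
N(F, y) = -3*F
v(s, t) = t**2
w = 9 (w = (-3)**2 = 9)
n = 8161/149600 (n = (-38/(-187) - 3*(-1)/200)/4 = (-38*(-1/187) + 3*(1/200))/4 = (38/187 + 3/200)/4 = (1/4)*(8161/37400) = 8161/149600 ≈ 0.054552)
w + n = 9 + 8161/149600 = 1354561/149600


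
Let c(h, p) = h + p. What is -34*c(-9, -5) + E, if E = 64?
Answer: 540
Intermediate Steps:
-34*c(-9, -5) + E = -34*(-9 - 5) + 64 = -34*(-14) + 64 = 476 + 64 = 540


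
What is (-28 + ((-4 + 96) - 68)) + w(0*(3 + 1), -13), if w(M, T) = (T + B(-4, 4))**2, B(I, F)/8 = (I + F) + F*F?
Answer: 13221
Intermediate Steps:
B(I, F) = 8*F + 8*I + 8*F**2 (B(I, F) = 8*((I + F) + F*F) = 8*((F + I) + F**2) = 8*(F + I + F**2) = 8*F + 8*I + 8*F**2)
w(M, T) = (128 + T)**2 (w(M, T) = (T + (8*4 + 8*(-4) + 8*4**2))**2 = (T + (32 - 32 + 8*16))**2 = (T + (32 - 32 + 128))**2 = (T + 128)**2 = (128 + T)**2)
(-28 + ((-4 + 96) - 68)) + w(0*(3 + 1), -13) = (-28 + ((-4 + 96) - 68)) + (128 - 13)**2 = (-28 + (92 - 68)) + 115**2 = (-28 + 24) + 13225 = -4 + 13225 = 13221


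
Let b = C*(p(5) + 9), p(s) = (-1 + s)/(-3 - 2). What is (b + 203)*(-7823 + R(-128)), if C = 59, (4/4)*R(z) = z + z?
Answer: -27743286/5 ≈ -5.5487e+6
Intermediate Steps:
R(z) = 2*z (R(z) = z + z = 2*z)
p(s) = 1/5 - s/5 (p(s) = (-1 + s)/(-5) = (-1 + s)*(-1/5) = 1/5 - s/5)
b = 2419/5 (b = 59*((1/5 - 1/5*5) + 9) = 59*((1/5 - 1) + 9) = 59*(-4/5 + 9) = 59*(41/5) = 2419/5 ≈ 483.80)
(b + 203)*(-7823 + R(-128)) = (2419/5 + 203)*(-7823 + 2*(-128)) = 3434*(-7823 - 256)/5 = (3434/5)*(-8079) = -27743286/5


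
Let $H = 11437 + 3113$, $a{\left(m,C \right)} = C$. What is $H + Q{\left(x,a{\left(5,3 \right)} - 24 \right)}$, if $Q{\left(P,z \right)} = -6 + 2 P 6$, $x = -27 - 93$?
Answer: $13104$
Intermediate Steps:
$x = -120$ ($x = -27 - 93 = -120$)
$Q{\left(P,z \right)} = -6 + 12 P$ ($Q{\left(P,z \right)} = -6 + 2 \cdot 6 P = -6 + 12 P$)
$H = 14550$
$H + Q{\left(x,a{\left(5,3 \right)} - 24 \right)} = 14550 + \left(-6 + 12 \left(-120\right)\right) = 14550 - 1446 = 13104$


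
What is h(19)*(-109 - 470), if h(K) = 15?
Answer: -8685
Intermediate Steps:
h(19)*(-109 - 470) = 15*(-109 - 470) = 15*(-579) = -8685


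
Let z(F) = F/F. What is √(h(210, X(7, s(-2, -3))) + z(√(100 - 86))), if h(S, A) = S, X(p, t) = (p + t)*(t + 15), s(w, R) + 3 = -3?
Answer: √211 ≈ 14.526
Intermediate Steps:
s(w, R) = -6 (s(w, R) = -3 - 3 = -6)
X(p, t) = (15 + t)*(p + t) (X(p, t) = (p + t)*(15 + t) = (15 + t)*(p + t))
z(F) = 1
√(h(210, X(7, s(-2, -3))) + z(√(100 - 86))) = √(210 + 1) = √211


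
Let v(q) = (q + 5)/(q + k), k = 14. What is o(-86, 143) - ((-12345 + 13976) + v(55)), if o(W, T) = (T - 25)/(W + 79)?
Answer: -265445/161 ≈ -1648.7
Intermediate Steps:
v(q) = (5 + q)/(14 + q) (v(q) = (q + 5)/(q + 14) = (5 + q)/(14 + q))
o(W, T) = (-25 + T)/(79 + W)
o(-86, 143) - ((-12345 + 13976) + v(55)) = (-25 + 143)/(79 - 86) - ((-12345 + 13976) + (5 + 55)/(14 + 55)) = 118/(-7) - (1631 + 60/69) = -⅐*118 - (1631 + (1/69)*60) = -118/7 - (1631 + 20/23) = -118/7 - 1*37533/23 = -118/7 - 37533/23 = -265445/161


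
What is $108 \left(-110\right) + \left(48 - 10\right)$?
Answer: $-11842$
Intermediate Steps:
$108 \left(-110\right) + \left(48 - 10\right) = -11880 + 38 = -11842$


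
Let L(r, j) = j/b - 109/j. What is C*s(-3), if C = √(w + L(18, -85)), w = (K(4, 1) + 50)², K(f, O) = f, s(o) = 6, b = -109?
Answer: 6*√250487113190/9265 ≈ 324.11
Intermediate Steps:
L(r, j) = -109/j - j/109 (L(r, j) = j/(-109) - 109/j = j*(-1/109) - 109/j = -j/109 - 109/j = -109/j - j/109)
w = 2916 (w = (4 + 50)² = 54² = 2916)
C = √250487113190/9265 (C = √(2916 + (-109/(-85) - 1/109*(-85))) = √(2916 + (-109*(-1/85) + 85/109)) = √(2916 + (109/85 + 85/109)) = √(2916 + 19106/9265) = √(27035846/9265) = √250487113190/9265 ≈ 54.019)
C*s(-3) = (√250487113190/9265)*6 = 6*√250487113190/9265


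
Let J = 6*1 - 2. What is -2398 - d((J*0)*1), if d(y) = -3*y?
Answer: -2398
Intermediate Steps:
J = 4 (J = 6 - 2 = 4)
-2398 - d((J*0)*1) = -2398 - (-3)*(4*0)*1 = -2398 - (-3)*0*1 = -2398 - (-3)*0 = -2398 - 1*0 = -2398 + 0 = -2398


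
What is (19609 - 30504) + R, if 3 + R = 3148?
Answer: -7750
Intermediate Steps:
R = 3145 (R = -3 + 3148 = 3145)
(19609 - 30504) + R = (19609 - 30504) + 3145 = -10895 + 3145 = -7750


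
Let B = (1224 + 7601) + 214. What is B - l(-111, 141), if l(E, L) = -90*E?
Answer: -951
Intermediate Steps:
B = 9039 (B = 8825 + 214 = 9039)
B - l(-111, 141) = 9039 - (-90)*(-111) = 9039 - 1*9990 = 9039 - 9990 = -951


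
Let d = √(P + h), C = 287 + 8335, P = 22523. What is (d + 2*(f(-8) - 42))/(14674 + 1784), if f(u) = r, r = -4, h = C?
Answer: -46/8229 + √31145/16458 ≈ 0.0051330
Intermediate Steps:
C = 8622
h = 8622
f(u) = -4
d = √31145 (d = √(22523 + 8622) = √31145 ≈ 176.48)
(d + 2*(f(-8) - 42))/(14674 + 1784) = (√31145 + 2*(-4 - 42))/(14674 + 1784) = (√31145 + 2*(-46))/16458 = (√31145 - 92)*(1/16458) = (-92 + √31145)*(1/16458) = -46/8229 + √31145/16458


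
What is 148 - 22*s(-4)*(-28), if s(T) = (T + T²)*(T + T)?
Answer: -58988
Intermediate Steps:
s(T) = 2*T*(T + T²) (s(T) = (T + T²)*(2*T) = 2*T*(T + T²))
148 - 22*s(-4)*(-28) = 148 - 44*(-4)²*(1 - 4)*(-28) = 148 - 44*16*(-3)*(-28) = 148 - 22*(-96)*(-28) = 148 + 2112*(-28) = 148 - 59136 = -58988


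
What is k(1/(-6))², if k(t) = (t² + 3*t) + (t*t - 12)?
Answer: 12544/81 ≈ 154.86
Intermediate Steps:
k(t) = -12 + 2*t² + 3*t (k(t) = (t² + 3*t) + (t² - 12) = (t² + 3*t) + (-12 + t²) = -12 + 2*t² + 3*t)
k(1/(-6))² = (-12 + 2*(1/(-6))² + 3/(-6))² = (-12 + 2*(-⅙)² + 3*(-⅙))² = (-12 + 2*(1/36) - ½)² = (-12 + 1/18 - ½)² = (-112/9)² = 12544/81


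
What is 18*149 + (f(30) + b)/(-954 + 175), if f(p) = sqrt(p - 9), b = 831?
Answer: 2088447/779 - sqrt(21)/779 ≈ 2680.9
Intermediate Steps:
f(p) = sqrt(-9 + p)
18*149 + (f(30) + b)/(-954 + 175) = 18*149 + (sqrt(-9 + 30) + 831)/(-954 + 175) = 2682 + (sqrt(21) + 831)/(-779) = 2682 + (831 + sqrt(21))*(-1/779) = 2682 + (-831/779 - sqrt(21)/779) = 2088447/779 - sqrt(21)/779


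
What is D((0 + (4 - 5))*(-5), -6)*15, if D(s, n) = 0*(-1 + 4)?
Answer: 0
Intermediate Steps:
D(s, n) = 0 (D(s, n) = 0*3 = 0)
D((0 + (4 - 5))*(-5), -6)*15 = 0*15 = 0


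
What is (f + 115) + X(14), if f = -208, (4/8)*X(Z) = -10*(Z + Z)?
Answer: -653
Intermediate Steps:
X(Z) = -40*Z (X(Z) = 2*(-10*(Z + Z)) = 2*(-20*Z) = -40*Z)
(f + 115) + X(14) = (-208 + 115) - 40*14 = -93 - 560 = -653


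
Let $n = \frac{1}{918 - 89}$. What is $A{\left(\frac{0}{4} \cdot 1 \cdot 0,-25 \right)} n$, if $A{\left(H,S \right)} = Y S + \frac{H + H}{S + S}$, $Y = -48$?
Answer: $\frac{1200}{829} \approx 1.4475$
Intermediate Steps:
$A{\left(H,S \right)} = - 48 S + \frac{H}{S}$ ($A{\left(H,S \right)} = - 48 S + \frac{H + H}{S + S} = - 48 S + \frac{2 H}{2 S} = - 48 S + 2 H \frac{1}{2 S} = - 48 S + \frac{H}{S}$)
$n = \frac{1}{829} \approx 0.0012063$
$A{\left(\frac{0}{4} \cdot 1 \cdot 0,-25 \right)} n = \left(\left(-48\right) \left(-25\right) + \frac{\frac{0}{4} \cdot 1 \cdot 0}{-25}\right) \frac{1}{829} = \left(1200 + 0 \cdot \frac{1}{4} \cdot 1 \cdot 0 \left(- \frac{1}{25}\right)\right) \frac{1}{829} = \left(1200 + 0 \cdot 1 \cdot 0 \left(- \frac{1}{25}\right)\right) \frac{1}{829} = \left(1200 + 0 \cdot 0 \left(- \frac{1}{25}\right)\right) \frac{1}{829} = \left(1200 + 0 \left(- \frac{1}{25}\right)\right) \frac{1}{829} = \left(1200 + 0\right) \frac{1}{829} = 1200 \cdot \frac{1}{829} = \frac{1200}{829}$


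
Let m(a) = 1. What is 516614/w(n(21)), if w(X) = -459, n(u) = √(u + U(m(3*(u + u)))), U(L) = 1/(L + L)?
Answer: -516614/459 ≈ -1125.5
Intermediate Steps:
U(L) = 1/(2*L)
n(u) = √(½ + u) (n(u) = √(u + (½)/1) = √(u + (½)*1) = √(u + ½) = √(½ + u))
516614/w(n(21)) = 516614/(-459) = 516614*(-1/459) = -516614/459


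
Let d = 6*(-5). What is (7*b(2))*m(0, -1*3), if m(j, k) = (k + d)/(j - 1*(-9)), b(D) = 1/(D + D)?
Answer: -77/12 ≈ -6.4167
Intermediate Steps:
d = -30
b(D) = 1/(2*D)
m(j, k) = (-30 + k)/(9 + j) (m(j, k) = (k - 30)/(j - 1*(-9)) = (-30 + k)/(j + 9) = (-30 + k)/(9 + j))
(7*b(2))*m(0, -1*3) = (7*((½)/2))*((-30 - 1*3)/(9 + 0)) = (7*((½)*(½)))*((-30 - 3)/9) = (7*(¼))*((⅑)*(-33)) = (7/4)*(-11/3) = -77/12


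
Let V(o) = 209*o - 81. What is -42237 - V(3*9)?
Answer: -47799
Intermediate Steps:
V(o) = -81 + 209*o
-42237 - V(3*9) = -42237 - (-81 + 209*(3*9)) = -42237 - (-81 + 209*27) = -42237 - (-81 + 5643) = -42237 - 1*5562 = -42237 - 5562 = -47799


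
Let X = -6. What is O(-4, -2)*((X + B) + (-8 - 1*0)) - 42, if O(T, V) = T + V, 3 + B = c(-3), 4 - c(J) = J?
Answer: 18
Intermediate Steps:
c(J) = 4 - J
B = 4 (B = -3 + (4 - 1*(-3)) = -3 + (4 + 3) = -3 + 7 = 4)
O(-4, -2)*((X + B) + (-8 - 1*0)) - 42 = (-4 - 2)*((-6 + 4) + (-8 - 1*0)) - 42 = -6*(-2 + (-8 + 0)) - 42 = -6*(-2 - 8) - 42 = -6*(-10) - 42 = 60 - 42 = 18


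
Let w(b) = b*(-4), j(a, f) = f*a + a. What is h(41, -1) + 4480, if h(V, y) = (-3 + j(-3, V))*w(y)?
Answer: 3964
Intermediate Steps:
j(a, f) = a + a*f (j(a, f) = a*f + a = a + a*f)
w(b) = -4*b
h(V, y) = -4*y*(-6 - 3*V) (h(V, y) = (-3 - 3*(1 + V))*(-4*y) = (-3 + (-3 - 3*V))*(-4*y) = (-6 - 3*V)*(-4*y) = -4*y*(-6 - 3*V))
h(41, -1) + 4480 = 12*(-1)*(2 + 41) + 4480 = 12*(-1)*43 + 4480 = -516 + 4480 = 3964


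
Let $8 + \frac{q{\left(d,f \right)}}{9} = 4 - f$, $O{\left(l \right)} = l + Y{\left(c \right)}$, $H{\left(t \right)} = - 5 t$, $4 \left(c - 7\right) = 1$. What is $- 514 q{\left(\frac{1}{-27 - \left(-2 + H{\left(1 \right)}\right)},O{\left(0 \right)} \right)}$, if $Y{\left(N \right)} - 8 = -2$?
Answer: $46260$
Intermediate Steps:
$c = \frac{29}{4}$ ($c = 7 + \frac{1}{4} \cdot 1 = 7 + \frac{1}{4} = \frac{29}{4} \approx 7.25$)
$Y{\left(N \right)} = 6$ ($Y{\left(N \right)} = 8 - 2 = 6$)
$O{\left(l \right)} = 6 + l$ ($O{\left(l \right)} = l + 6 = 6 + l$)
$q{\left(d,f \right)} = -36 - 9 f$ ($q{\left(d,f \right)} = -72 + 9 \left(4 - f\right) = -72 - \left(-36 + 9 f\right) = -36 - 9 f$)
$- 514 q{\left(\frac{1}{-27 - \left(-2 + H{\left(1 \right)}\right)},O{\left(0 \right)} \right)} = - 514 \left(-36 - 9 \left(6 + 0\right)\right) = - 514 \left(-36 - 54\right) = \left(-514\right) \left(-90\right) = 46260$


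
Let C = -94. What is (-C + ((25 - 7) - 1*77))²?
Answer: 1225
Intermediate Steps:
(-C + ((25 - 7) - 1*77))² = (-1*(-94) + ((25 - 7) - 1*77))² = (94 + (18 - 77))² = (94 - 59)² = 35² = 1225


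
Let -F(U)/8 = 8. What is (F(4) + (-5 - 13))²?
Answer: 6724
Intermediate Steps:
F(U) = -64 (F(U) = -8*8 = -64)
(F(4) + (-5 - 13))² = (-64 + (-5 - 13))² = (-64 - 18)² = (-82)² = 6724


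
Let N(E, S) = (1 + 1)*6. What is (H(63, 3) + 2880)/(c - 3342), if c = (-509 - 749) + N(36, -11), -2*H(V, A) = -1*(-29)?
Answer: -5731/9176 ≈ -0.62456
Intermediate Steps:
N(E, S) = 12 (N(E, S) = 2*6 = 12)
H(V, A) = -29/2 (H(V, A) = -(-1)*(-29)/2 = -½*29 = -29/2)
c = -1246 (c = (-509 - 749) + 12 = -1258 + 12 = -1246)
(H(63, 3) + 2880)/(c - 3342) = (-29/2 + 2880)/(-1246 - 3342) = (5731/2)/(-4588) = (5731/2)*(-1/4588) = -5731/9176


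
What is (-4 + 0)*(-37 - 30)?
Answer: 268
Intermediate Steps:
(-4 + 0)*(-37 - 30) = -4*(-67) = 268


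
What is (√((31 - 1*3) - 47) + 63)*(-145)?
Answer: -9135 - 145*I*√19 ≈ -9135.0 - 632.04*I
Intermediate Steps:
(√((31 - 1*3) - 47) + 63)*(-145) = (√((31 - 3) - 47) + 63)*(-145) = (√(28 - 47) + 63)*(-145) = (√(-19) + 63)*(-145) = (I*√19 + 63)*(-145) = (63 + I*√19)*(-145) = -9135 - 145*I*√19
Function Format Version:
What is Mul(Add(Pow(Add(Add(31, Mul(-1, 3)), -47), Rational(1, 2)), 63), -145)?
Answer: Add(-9135, Mul(-145, I, Pow(19, Rational(1, 2)))) ≈ Add(-9135.0, Mul(-632.04, I))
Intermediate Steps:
Mul(Add(Pow(Add(Add(31, Mul(-1, 3)), -47), Rational(1, 2)), 63), -145) = Mul(Add(Pow(Add(Add(31, -3), -47), Rational(1, 2)), 63), -145) = Mul(Add(Pow(Add(28, -47), Rational(1, 2)), 63), -145) = Mul(Add(Pow(-19, Rational(1, 2)), 63), -145) = Mul(Add(Mul(I, Pow(19, Rational(1, 2))), 63), -145) = Mul(Add(63, Mul(I, Pow(19, Rational(1, 2)))), -145) = Add(-9135, Mul(-145, I, Pow(19, Rational(1, 2))))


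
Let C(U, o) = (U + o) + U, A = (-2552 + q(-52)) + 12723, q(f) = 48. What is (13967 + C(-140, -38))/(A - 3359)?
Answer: 13649/6860 ≈ 1.9897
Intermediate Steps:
A = 10219 (A = (-2552 + 48) + 12723 = -2504 + 12723 = 10219)
C(U, o) = o + 2*U
(13967 + C(-140, -38))/(A - 3359) = (13967 + (-38 + 2*(-140)))/(10219 - 3359) = (13967 + (-38 - 280))/6860 = (13967 - 318)*(1/6860) = 13649*(1/6860) = 13649/6860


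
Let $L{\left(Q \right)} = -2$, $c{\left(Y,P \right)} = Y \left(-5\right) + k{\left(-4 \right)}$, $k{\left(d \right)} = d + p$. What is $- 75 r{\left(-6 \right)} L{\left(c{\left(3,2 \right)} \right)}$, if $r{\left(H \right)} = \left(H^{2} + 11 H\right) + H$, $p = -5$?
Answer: $-5400$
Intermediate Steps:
$k{\left(d \right)} = -5 + d$ ($k{\left(d \right)} = d - 5 = -5 + d$)
$c{\left(Y,P \right)} = -9 - 5 Y$ ($c{\left(Y,P \right)} = Y \left(-5\right) - 9 = - 5 Y - 9 = -9 - 5 Y$)
$r{\left(H \right)} = H^{2} + 12 H$
$- 75 r{\left(-6 \right)} L{\left(c{\left(3,2 \right)} \right)} = - 75 \left(- 6 \left(12 - 6\right)\right) \left(-2\right) = - 75 \left(\left(-6\right) 6\right) \left(-2\right) = \left(-75\right) \left(-36\right) \left(-2\right) = 2700 \left(-2\right) = -5400$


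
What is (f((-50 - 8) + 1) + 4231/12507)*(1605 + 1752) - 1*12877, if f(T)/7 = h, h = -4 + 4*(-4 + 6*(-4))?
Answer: -11413160120/4169 ≈ -2.7376e+6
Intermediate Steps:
h = -116 (h = -4 + 4*(-4 - 24) = -4 + 4*(-28) = -4 - 112 = -116)
f(T) = -812 (f(T) = 7*(-116) = -812)
(f((-50 - 8) + 1) + 4231/12507)*(1605 + 1752) - 1*12877 = (-812 + 4231/12507)*(1605 + 1752) - 1*12877 = (-812 + 4231*(1/12507))*3357 - 12877 = (-812 + 4231/12507)*3357 - 12877 = -10151453/12507*3357 - 12877 = -11359475907/4169 - 12877 = -11413160120/4169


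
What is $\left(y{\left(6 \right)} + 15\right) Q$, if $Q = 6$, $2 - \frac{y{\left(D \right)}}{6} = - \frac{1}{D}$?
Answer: $168$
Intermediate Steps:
$y{\left(D \right)} = 12 + \frac{6}{D}$ ($y{\left(D \right)} = 12 - 6 \left(- \frac{1}{D}\right) = 12 + \frac{6}{D}$)
$\left(y{\left(6 \right)} + 15\right) Q = \left(\left(12 + \frac{6}{6}\right) + 15\right) 6 = \left(\left(12 + 6 \cdot \frac{1}{6}\right) + 15\right) 6 = \left(\left(12 + 1\right) + 15\right) 6 = \left(13 + 15\right) 6 = 28 \cdot 6 = 168$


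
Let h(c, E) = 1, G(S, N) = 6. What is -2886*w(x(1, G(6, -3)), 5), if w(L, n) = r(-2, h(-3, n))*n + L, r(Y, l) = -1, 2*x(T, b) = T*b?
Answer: 5772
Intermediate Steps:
x(T, b) = T*b/2 (x(T, b) = (T*b)/2 = T*b/2)
w(L, n) = L - n (w(L, n) = -n + L = L - n)
-2886*w(x(1, G(6, -3)), 5) = -2886*((½)*1*6 - 1*5) = -2886*(3 - 5) = -2886*(-2) = 5772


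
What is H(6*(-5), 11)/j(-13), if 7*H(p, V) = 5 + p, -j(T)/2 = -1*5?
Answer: -5/14 ≈ -0.35714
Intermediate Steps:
j(T) = 10 (j(T) = -(-2)*5 = -2*(-5) = 10)
H(p, V) = 5/7 + p/7 (H(p, V) = (5 + p)/7 = 5/7 + p/7)
H(6*(-5), 11)/j(-13) = (5/7 + (6*(-5))/7)/10 = (5/7 + (⅐)*(-30))*(⅒) = (5/7 - 30/7)*(⅒) = -25/7*⅒ = -5/14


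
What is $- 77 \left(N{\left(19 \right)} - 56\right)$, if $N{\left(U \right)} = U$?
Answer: $2849$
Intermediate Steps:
$- 77 \left(N{\left(19 \right)} - 56\right) = - 77 \left(19 - 56\right) = \left(-77\right) \left(-37\right) = 2849$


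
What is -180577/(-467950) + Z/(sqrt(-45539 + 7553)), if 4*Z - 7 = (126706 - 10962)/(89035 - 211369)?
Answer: 180577/467950 - 370297*I*sqrt(37986)/9293958648 ≈ 0.38589 - 0.0077654*I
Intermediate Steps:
Z = 370297/244668 (Z = 7/4 + ((126706 - 10962)/(89035 - 211369))/4 = 7/4 + (115744/(-122334))/4 = 7/4 + (115744*(-1/122334))/4 = 7/4 + (1/4)*(-57872/61167) = 7/4 - 14468/61167 = 370297/244668 ≈ 1.5135)
-180577/(-467950) + Z/(sqrt(-45539 + 7553)) = -180577/(-467950) + 370297/(244668*(sqrt(-45539 + 7553))) = -180577*(-1/467950) + 370297/(244668*(sqrt(-37986))) = 180577/467950 + 370297/(244668*((I*sqrt(37986)))) = 180577/467950 + 370297*(-I*sqrt(37986)/37986)/244668 = 180577/467950 - 370297*I*sqrt(37986)/9293958648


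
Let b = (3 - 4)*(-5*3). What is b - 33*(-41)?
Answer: 1368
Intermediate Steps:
b = 15 (b = -1*(-15) = 15)
b - 33*(-41) = 15 - 33*(-41) = 15 + 1353 = 1368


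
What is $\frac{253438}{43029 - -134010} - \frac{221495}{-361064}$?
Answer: $\frac{130720591337}{63922409496} \approx 2.045$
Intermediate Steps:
$\frac{253438}{43029 - -134010} - \frac{221495}{-361064} = \frac{253438}{43029 + 134010} - - \frac{221495}{361064} = \frac{253438}{177039} + \frac{221495}{361064} = \frac{130720591337}{63922409496}$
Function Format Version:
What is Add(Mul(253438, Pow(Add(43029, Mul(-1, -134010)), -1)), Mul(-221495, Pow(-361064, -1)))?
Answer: Rational(130720591337, 63922409496) ≈ 2.0450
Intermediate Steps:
Add(Mul(253438, Pow(Add(43029, Mul(-1, -134010)), -1)), Mul(-221495, Pow(-361064, -1))) = Add(Mul(253438, Pow(Add(43029, 134010), -1)), Mul(-221495, Rational(-1, 361064))) = Add(Mul(253438, Pow(177039, -1)), Rational(221495, 361064)) = Add(Mul(253438, Rational(1, 177039)), Rational(221495, 361064)) = Add(Rational(253438, 177039), Rational(221495, 361064)) = Rational(130720591337, 63922409496)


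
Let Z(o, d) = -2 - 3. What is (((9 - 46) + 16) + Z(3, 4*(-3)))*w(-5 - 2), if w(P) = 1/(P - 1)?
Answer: 13/4 ≈ 3.2500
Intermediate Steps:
Z(o, d) = -5
w(P) = 1/(-1 + P)
(((9 - 46) + 16) + Z(3, 4*(-3)))*w(-5 - 2) = (((9 - 46) + 16) - 5)/(-1 + (-5 - 2)) = ((-37 + 16) - 5)/(-1 - 7) = (-21 - 5)/(-8) = -26*(-1/8) = 13/4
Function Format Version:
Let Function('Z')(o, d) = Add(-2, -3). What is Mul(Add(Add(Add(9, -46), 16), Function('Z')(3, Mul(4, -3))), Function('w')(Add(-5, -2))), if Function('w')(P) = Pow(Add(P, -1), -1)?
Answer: Rational(13, 4) ≈ 3.2500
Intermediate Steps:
Function('Z')(o, d) = -5
Function('w')(P) = Pow(Add(-1, P), -1)
Mul(Add(Add(Add(9, -46), 16), Function('Z')(3, Mul(4, -3))), Function('w')(Add(-5, -2))) = Mul(Add(Add(Add(9, -46), 16), -5), Pow(Add(-1, Add(-5, -2)), -1)) = Mul(Add(Add(-37, 16), -5), Pow(Add(-1, -7), -1)) = Mul(Add(-21, -5), Pow(-8, -1)) = Mul(-26, Rational(-1, 8)) = Rational(13, 4)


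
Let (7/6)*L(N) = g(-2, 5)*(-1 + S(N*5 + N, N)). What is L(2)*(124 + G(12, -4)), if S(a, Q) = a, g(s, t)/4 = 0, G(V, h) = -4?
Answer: 0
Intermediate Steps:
g(s, t) = 0 (g(s, t) = 4*0 = 0)
L(N) = 0 (L(N) = 6*(0*(-1 + (N*5 + N)))/7 = 6*(0*(-1 + (5*N + N)))/7 = 6*(0*(-1 + 6*N))/7 = (6/7)*0 = 0)
L(2)*(124 + G(12, -4)) = 0*(124 - 4) = 0*120 = 0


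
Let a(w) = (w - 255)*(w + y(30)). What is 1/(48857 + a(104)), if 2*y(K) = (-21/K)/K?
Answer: 600/19892857 ≈ 3.0162e-5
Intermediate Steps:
y(K) = -21/(2*K²) (y(K) = ((-21/K)/K)/2 = (-21/K²)/2 = -21/(2*K²))
a(w) = (-255 + w)*(-7/600 + w) (a(w) = (w - 255)*(w - 21/2/30²) = (-255 + w)*(w - 21/2*1/900) = (-255 + w)*(w - 7/600) = (-255 + w)*(-7/600 + w))
1/(48857 + a(104)) = 1/(48857 + (119/40 + 104² - 153007/600*104)) = 1/(48857 + (119/40 + 10816 - 1989091/75)) = 1/(48857 - 9421343/600) = 1/(19892857/600) = 600/19892857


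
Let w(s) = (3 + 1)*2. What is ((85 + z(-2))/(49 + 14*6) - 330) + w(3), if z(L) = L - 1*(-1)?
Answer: -6106/19 ≈ -321.37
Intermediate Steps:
z(L) = 1 + L (z(L) = L + 1 = 1 + L)
w(s) = 8 (w(s) = 4*2 = 8)
((85 + z(-2))/(49 + 14*6) - 330) + w(3) = ((85 + (1 - 2))/(49 + 14*6) - 330) + 8 = ((85 - 1)/(49 + 84) - 330) + 8 = (84/133 - 330) + 8 = (84*(1/133) - 330) + 8 = (12/19 - 330) + 8 = -6258/19 + 8 = -6106/19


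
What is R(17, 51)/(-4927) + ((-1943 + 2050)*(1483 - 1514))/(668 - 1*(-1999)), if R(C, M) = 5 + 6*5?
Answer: -16436204/13140309 ≈ -1.2508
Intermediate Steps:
R(C, M) = 35 (R(C, M) = 5 + 30 = 35)
R(17, 51)/(-4927) + ((-1943 + 2050)*(1483 - 1514))/(668 - 1*(-1999)) = 35/(-4927) + ((-1943 + 2050)*(1483 - 1514))/(668 - 1*(-1999)) = 35*(-1/4927) + (107*(-31))/(668 + 1999) = -35/4927 - 3317/2667 = -16436204/13140309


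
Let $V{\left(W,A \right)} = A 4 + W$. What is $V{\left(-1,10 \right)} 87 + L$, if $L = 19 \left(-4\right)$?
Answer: $3317$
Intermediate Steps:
$V{\left(W,A \right)} = W + 4 A$ ($V{\left(W,A \right)} = 4 A + W = W + 4 A$)
$L = -76$
$V{\left(-1,10 \right)} 87 + L = \left(-1 + 4 \cdot 10\right) 87 - 76 = \left(-1 + 40\right) 87 - 76 = 39 \cdot 87 - 76 = 3393 - 76 = 3317$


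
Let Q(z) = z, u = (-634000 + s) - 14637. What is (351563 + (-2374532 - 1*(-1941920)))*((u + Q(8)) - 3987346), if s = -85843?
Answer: 382698627082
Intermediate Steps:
u = -734480 (u = (-634000 - 85843) - 14637 = -719843 - 14637 = -734480)
(351563 + (-2374532 - 1*(-1941920)))*((u + Q(8)) - 3987346) = (351563 + (-2374532 - 1*(-1941920)))*((-734480 + 8) - 3987346) = (351563 + (-2374532 + 1941920))*(-734472 - 3987346) = (351563 - 432612)*(-4721818) = -81049*(-4721818) = 382698627082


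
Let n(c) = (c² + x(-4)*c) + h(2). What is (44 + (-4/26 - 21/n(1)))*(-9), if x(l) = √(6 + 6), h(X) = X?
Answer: -7587/13 + 126*√3 ≈ -365.38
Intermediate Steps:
x(l) = 2*√3 (x(l) = √12 = 2*√3)
n(c) = 2 + c² + 2*c*√3 (n(c) = (c² + (2*√3)*c) + 2 = (c² + 2*c*√3) + 2 = 2 + c² + 2*c*√3)
(44 + (-4/26 - 21/n(1)))*(-9) = (44 + (-4/26 - 21/(2 + 1² + 2*1*√3)))*(-9) = (44 + (-4*1/26 - 21/(2 + 1 + 2*√3)))*(-9) = (44 + (-2/13 - 21/(3 + 2*√3)))*(-9) = (570/13 - 21/(3 + 2*√3))*(-9) = -5130/13 + 189/(3 + 2*√3)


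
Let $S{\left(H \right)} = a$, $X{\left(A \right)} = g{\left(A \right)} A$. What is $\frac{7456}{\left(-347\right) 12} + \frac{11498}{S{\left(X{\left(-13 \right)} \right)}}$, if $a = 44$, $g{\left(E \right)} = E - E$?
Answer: $\frac{5943701}{22902} \approx 259.53$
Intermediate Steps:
$g{\left(E \right)} = 0$
$X{\left(A \right)} = 0$ ($X{\left(A \right)} = 0 A = 0$)
$S{\left(H \right)} = 44$
$\frac{7456}{\left(-347\right) 12} + \frac{11498}{S{\left(X{\left(-13 \right)} \right)}} = \frac{7456}{\left(-347\right) 12} + \frac{11498}{44} = \frac{7456}{-4164} + 11498 \cdot \frac{1}{44} = 7456 \left(- \frac{1}{4164}\right) + \frac{5749}{22} = - \frac{1864}{1041} + \frac{5749}{22} = \frac{5943701}{22902}$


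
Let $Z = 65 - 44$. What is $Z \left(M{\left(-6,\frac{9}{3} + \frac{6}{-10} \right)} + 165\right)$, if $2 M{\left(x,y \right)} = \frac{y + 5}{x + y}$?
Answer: $\frac{41321}{12} \approx 3443.4$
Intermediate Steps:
$Z = 21$ ($Z = 65 - 44 = 21$)
$M{\left(x,y \right)} = \frac{5 + y}{2 \left(x + y\right)}$ ($M{\left(x,y \right)} = \frac{\left(y + 5\right) \frac{1}{x + y}}{2} = \frac{\left(5 + y\right) \frac{1}{x + y}}{2} = \frac{\frac{1}{x + y} \left(5 + y\right)}{2} = \frac{5 + y}{2 \left(x + y\right)}$)
$Z \left(M{\left(-6,\frac{9}{3} + \frac{6}{-10} \right)} + 165\right) = 21 \left(\frac{5 + \left(\frac{9}{3} + \frac{6}{-10}\right)}{2 \left(-6 + \left(\frac{9}{3} + \frac{6}{-10}\right)\right)} + 165\right) = 21 \left(\frac{5 + \left(9 \cdot \frac{1}{3} + 6 \left(- \frac{1}{10}\right)\right)}{2 \left(-6 + \left(9 \cdot \frac{1}{3} + 6 \left(- \frac{1}{10}\right)\right)\right)} + 165\right) = 21 \left(\frac{5 + \left(3 - \frac{3}{5}\right)}{2 \left(-6 + \left(3 - \frac{3}{5}\right)\right)} + 165\right) = 21 \left(\frac{5 + \frac{12}{5}}{2 \left(-6 + \frac{12}{5}\right)} + 165\right) = 21 \left(\frac{1}{2} \frac{1}{- \frac{18}{5}} \cdot \frac{37}{5} + 165\right) = 21 \left(\frac{1}{2} \left(- \frac{5}{18}\right) \frac{37}{5} + 165\right) = 21 \left(- \frac{37}{36} + 165\right) = 21 \cdot \frac{5903}{36} = \frac{41321}{12}$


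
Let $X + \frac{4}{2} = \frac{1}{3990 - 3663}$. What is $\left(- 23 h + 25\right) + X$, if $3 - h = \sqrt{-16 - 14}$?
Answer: $- \frac{15041}{327} + 23 i \sqrt{30} \approx -45.997 + 125.98 i$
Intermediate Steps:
$h = 3 - i \sqrt{30}$ ($h = 3 - \sqrt{-16 - 14} = 3 - \sqrt{-30} = 3 - i \sqrt{30} \approx 3.0 - 5.4772 i$)
$X = - \frac{653}{327}$ ($X = -2 + \frac{1}{3990 - 3663} = -2 + \frac{1}{327} = - \frac{653}{327} \approx -1.9969$)
$\left(- 23 h + 25\right) + X = \left(- 23 \left(3 - i \sqrt{30}\right) + 25\right) - \frac{653}{327} = \left(\left(-69 + 23 i \sqrt{30}\right) + 25\right) - \frac{653}{327} = \left(-44 + 23 i \sqrt{30}\right) - \frac{653}{327} = - \frac{15041}{327} + 23 i \sqrt{30}$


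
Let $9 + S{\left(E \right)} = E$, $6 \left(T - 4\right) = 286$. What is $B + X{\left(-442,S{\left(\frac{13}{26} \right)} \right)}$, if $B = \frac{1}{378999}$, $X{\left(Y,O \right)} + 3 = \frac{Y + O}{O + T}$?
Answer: $- \frac{1318916261}{98160741} \approx -13.436$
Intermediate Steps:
$T = \frac{155}{3}$ ($T = 4 + \frac{1}{6} \cdot 286 = 4 + \frac{143}{3} = \frac{155}{3} \approx 51.667$)
$S{\left(E \right)} = -9 + E$
$X{\left(Y,O \right)} = -3 + \frac{O + Y}{\frac{155}{3} + O}$ ($X{\left(Y,O \right)} = -3 + \frac{Y + O}{O + \frac{155}{3}} = -3 + \frac{O + Y}{\frac{155}{3} + O}$)
$B = \frac{1}{378999} \approx 2.6385 \cdot 10^{-6}$
$B + X{\left(-442,S{\left(\frac{13}{26} \right)} \right)} = \frac{1}{378999} + \frac{3 \left(-155 - 442 - 2 \left(-9 + \frac{13}{26}\right)\right)}{155 + 3 \left(-9 + \frac{13}{26}\right)} = \frac{1}{378999} + \frac{3 \left(-155 - 442 - 2 \left(-9 + 13 \cdot \frac{1}{26}\right)\right)}{155 + 3 \left(-9 + 13 \cdot \frac{1}{26}\right)} = \frac{1}{378999} + \frac{3 \left(-155 - 442 - 2 \left(-9 + \frac{1}{2}\right)\right)}{155 + 3 \left(-9 + \frac{1}{2}\right)} = \frac{1}{378999} + \frac{3 \left(-155 - 442 - -17\right)}{155 + 3 \left(- \frac{17}{2}\right)} = \frac{1}{378999} + \frac{3 \left(-155 - 442 + 17\right)}{155 - \frac{51}{2}} = \frac{1}{378999} + 3 \frac{1}{\frac{259}{2}} \left(-580\right) = \frac{1}{378999} + 3 \cdot \frac{2}{259} \left(-580\right) = \frac{1}{378999} - \frac{3480}{259} = - \frac{1318916261}{98160741}$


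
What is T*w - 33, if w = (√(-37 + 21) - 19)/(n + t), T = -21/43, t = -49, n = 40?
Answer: -4390/129 + 28*I/129 ≈ -34.031 + 0.21705*I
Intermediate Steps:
T = -21/43 (T = -21*1/43 = -21/43 ≈ -0.48837)
w = 19/9 - 4*I/9 (w = (√(-37 + 21) - 19)/(40 - 49) = (√(-16) - 19)/(-9) = (4*I - 19)*(-⅑) = (-19 + 4*I)*(-⅑) = 19/9 - 4*I/9 ≈ 2.1111 - 0.44444*I)
T*w - 33 = -21*(19/9 - 4*I/9)/43 - 33 = (-133/129 + 28*I/129) - 33 = -4390/129 + 28*I/129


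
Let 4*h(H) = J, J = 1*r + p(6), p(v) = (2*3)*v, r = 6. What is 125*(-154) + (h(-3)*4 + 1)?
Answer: -19207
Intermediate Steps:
p(v) = 6*v
J = 42 (J = 1*6 + 6*6 = 6 + 36 = 42)
h(H) = 21/2 (h(H) = (1/4)*42 = 21/2)
125*(-154) + (h(-3)*4 + 1) = 125*(-154) + ((21/2)*4 + 1) = -19250 + (42 + 1) = -19250 + 43 = -19207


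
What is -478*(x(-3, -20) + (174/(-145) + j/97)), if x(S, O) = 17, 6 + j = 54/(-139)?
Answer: -507022726/67415 ≈ -7520.9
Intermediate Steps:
j = -888/139 (j = -6 + 54/(-139) = -6 + 54*(-1/139) = -6 - 54/139 = -888/139 ≈ -6.3885)
-478*(x(-3, -20) + (174/(-145) + j/97)) = -478*(17 + (174/(-145) - 888/139/97)) = -478*(17 + (174*(-1/145) - 888/139*1/97)) = -478*(17 + (-6/5 - 888/13483)) = -478*(17 - 85338/67415) = -478*1060717/67415 = -507022726/67415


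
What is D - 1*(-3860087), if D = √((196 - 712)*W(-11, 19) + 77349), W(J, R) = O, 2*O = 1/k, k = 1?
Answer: 3860087 + √77091 ≈ 3.8604e+6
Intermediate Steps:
O = ½ (O = (½)/1 = (½)*1 = ½ ≈ 0.50000)
W(J, R) = ½
D = √77091 (D = √((196 - 712)*(½) + 77349) = √(-516*½ + 77349) = √(-258 + 77349) = √77091 ≈ 277.65)
D - 1*(-3860087) = √77091 - 1*(-3860087) = √77091 + 3860087 = 3860087 + √77091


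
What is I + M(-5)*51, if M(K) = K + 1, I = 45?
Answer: -159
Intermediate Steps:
M(K) = 1 + K
I + M(-5)*51 = 45 + (1 - 5)*51 = 45 - 4*51 = 45 - 204 = -159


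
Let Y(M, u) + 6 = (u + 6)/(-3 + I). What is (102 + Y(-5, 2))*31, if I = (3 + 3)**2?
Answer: 98456/33 ≈ 2983.5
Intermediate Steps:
I = 36 (I = 6**2 = 36)
Y(M, u) = -64/11 + u/33 (Y(M, u) = -6 + (u + 6)/(-3 + 36) = -6 + (6 + u)/33 = -6 + (6 + u)*(1/33) = -6 + (2/11 + u/33) = -64/11 + u/33)
(102 + Y(-5, 2))*31 = (102 + (-64/11 + (1/33)*2))*31 = (102 + (-64/11 + 2/33))*31 = (102 - 190/33)*31 = (3176/33)*31 = 98456/33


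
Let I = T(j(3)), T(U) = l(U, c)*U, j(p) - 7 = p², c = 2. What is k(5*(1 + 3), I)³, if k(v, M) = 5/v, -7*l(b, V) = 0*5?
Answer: 1/64 ≈ 0.015625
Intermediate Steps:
l(b, V) = 0 (l(b, V) = -0*5 = -⅐*0 = 0)
j(p) = 7 + p²
T(U) = 0 (T(U) = 0*U = 0)
I = 0
k(5*(1 + 3), I)³ = (5/((5*(1 + 3))))³ = (5/((5*4)))³ = (5/20)³ = (5*(1/20))³ = (¼)³ = 1/64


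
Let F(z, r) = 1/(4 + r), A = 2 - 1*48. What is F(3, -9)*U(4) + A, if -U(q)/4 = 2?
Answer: -222/5 ≈ -44.400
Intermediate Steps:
U(q) = -8 (U(q) = -4*2 = -8)
A = -46 (A = 2 - 48 = -46)
F(3, -9)*U(4) + A = -8/(4 - 9) - 46 = -8/(-5) - 46 = -1/5*(-8) - 46 = 8/5 - 46 = -222/5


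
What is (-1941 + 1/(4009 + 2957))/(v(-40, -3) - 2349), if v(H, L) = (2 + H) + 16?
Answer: 13521005/16516386 ≈ 0.81864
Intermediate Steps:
v(H, L) = 18 + H
(-1941 + 1/(4009 + 2957))/(v(-40, -3) - 2349) = (-1941 + 1/(4009 + 2957))/((18 - 40) - 2349) = (-1941 + 1/6966)/(-22 - 2349) = (-1941 + 1/6966)/(-2371) = -13521005/6966*(-1/2371) = 13521005/16516386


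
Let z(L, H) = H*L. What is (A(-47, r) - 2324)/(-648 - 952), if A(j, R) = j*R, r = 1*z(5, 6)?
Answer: 1867/800 ≈ 2.3337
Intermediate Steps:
r = 30 (r = 1*(6*5) = 1*30 = 30)
A(j, R) = R*j
(A(-47, r) - 2324)/(-648 - 952) = (30*(-47) - 2324)/(-648 - 952) = (-1410 - 2324)/(-1600) = -3734*(-1/1600) = 1867/800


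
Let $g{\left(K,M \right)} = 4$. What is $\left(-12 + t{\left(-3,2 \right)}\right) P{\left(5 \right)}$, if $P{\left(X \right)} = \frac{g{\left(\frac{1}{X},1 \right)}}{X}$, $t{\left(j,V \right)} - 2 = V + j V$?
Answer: $- \frac{56}{5} \approx -11.2$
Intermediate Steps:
$t{\left(j,V \right)} = 2 + V + V j$ ($t{\left(j,V \right)} = 2 + \left(V + j V\right) = 2 + \left(V + V j\right) = 2 + V + V j$)
$P{\left(X \right)} = \frac{4}{X}$
$\left(-12 + t{\left(-3,2 \right)}\right) P{\left(5 \right)} = \left(-12 + \left(2 + 2 + 2 \left(-3\right)\right)\right) \frac{4}{5} = \left(-12 + \left(2 + 2 - 6\right)\right) 4 \cdot \frac{1}{5} = \left(-12 - 2\right) \frac{4}{5} = \left(-14\right) \frac{4}{5} = - \frac{56}{5}$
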